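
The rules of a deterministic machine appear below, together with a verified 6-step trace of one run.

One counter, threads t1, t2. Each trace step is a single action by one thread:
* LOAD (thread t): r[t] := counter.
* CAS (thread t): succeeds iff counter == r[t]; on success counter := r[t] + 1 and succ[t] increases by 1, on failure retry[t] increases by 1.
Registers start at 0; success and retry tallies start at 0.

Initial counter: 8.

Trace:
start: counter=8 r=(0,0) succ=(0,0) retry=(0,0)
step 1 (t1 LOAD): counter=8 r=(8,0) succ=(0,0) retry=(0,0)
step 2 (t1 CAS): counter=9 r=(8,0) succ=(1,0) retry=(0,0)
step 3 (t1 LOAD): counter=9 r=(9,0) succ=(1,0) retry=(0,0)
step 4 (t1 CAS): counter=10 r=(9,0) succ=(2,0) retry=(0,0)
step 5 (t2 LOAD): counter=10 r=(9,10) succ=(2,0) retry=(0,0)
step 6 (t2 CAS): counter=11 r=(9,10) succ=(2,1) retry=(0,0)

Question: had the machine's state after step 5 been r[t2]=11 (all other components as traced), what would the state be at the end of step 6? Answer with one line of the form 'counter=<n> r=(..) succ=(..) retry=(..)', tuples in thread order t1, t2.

state after step 5 := counter=10 r=(9,11) succ=(2,0) retry=(0,0)
step 6 (t2 CAS): counter=10 r=(9,11) succ=(2,0) retry=(0,1)

counter=10 r=(9,11) succ=(2,0) retry=(0,1)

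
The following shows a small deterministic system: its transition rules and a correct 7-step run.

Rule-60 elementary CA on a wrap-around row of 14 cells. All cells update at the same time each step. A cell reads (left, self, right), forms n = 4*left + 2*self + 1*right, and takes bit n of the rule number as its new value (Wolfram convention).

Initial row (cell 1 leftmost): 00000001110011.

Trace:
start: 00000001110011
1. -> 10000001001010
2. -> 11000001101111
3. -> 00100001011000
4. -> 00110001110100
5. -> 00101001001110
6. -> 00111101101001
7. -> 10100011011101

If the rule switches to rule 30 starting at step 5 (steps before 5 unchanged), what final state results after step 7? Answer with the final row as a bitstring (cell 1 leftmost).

00111010101001

(re-executing steps 5..7 under rule 30; state before step 5: 00110001110100)
5. -> 01101011000110
6. -> 11001010101101
7. -> 00111010101001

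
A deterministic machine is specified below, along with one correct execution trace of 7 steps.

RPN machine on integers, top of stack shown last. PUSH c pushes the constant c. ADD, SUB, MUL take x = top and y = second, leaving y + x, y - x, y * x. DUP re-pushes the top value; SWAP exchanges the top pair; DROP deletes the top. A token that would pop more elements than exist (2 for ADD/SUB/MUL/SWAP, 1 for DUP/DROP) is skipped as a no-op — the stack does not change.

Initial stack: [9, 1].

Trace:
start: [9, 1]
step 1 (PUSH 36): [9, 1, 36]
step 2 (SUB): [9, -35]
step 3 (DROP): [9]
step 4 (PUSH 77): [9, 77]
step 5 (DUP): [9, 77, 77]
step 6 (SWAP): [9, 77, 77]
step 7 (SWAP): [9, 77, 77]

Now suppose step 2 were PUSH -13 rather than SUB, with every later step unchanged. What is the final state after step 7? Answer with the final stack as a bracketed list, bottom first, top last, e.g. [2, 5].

(re-executing from step 2 with the substitution; state before step 2: [9, 1, 36])
step 2 (PUSH -13): [9, 1, 36, -13]
step 3 (DROP): [9, 1, 36]
step 4 (PUSH 77): [9, 1, 36, 77]
step 5 (DUP): [9, 1, 36, 77, 77]
step 6 (SWAP): [9, 1, 36, 77, 77]
step 7 (SWAP): [9, 1, 36, 77, 77]

[9, 1, 36, 77, 77]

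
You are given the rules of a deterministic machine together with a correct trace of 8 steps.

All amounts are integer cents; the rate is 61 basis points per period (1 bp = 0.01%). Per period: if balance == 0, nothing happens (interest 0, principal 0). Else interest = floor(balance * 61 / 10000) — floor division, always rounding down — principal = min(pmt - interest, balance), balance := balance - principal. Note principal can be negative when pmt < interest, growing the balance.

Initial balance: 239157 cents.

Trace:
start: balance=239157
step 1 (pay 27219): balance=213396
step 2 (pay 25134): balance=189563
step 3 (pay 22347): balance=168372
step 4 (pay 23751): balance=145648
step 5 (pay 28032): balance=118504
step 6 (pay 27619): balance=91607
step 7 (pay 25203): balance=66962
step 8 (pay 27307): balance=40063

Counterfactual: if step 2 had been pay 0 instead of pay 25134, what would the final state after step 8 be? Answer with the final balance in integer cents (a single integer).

66131

(re-executing from step 2 with the substitution; state before step 2: balance=213396)
step 2 (pay 0): balance=214697
step 3 (pay 22347): balance=193659
step 4 (pay 23751): balance=171089
step 5 (pay 28032): balance=144100
step 6 (pay 27619): balance=117360
step 7 (pay 25203): balance=92872
step 8 (pay 27307): balance=66131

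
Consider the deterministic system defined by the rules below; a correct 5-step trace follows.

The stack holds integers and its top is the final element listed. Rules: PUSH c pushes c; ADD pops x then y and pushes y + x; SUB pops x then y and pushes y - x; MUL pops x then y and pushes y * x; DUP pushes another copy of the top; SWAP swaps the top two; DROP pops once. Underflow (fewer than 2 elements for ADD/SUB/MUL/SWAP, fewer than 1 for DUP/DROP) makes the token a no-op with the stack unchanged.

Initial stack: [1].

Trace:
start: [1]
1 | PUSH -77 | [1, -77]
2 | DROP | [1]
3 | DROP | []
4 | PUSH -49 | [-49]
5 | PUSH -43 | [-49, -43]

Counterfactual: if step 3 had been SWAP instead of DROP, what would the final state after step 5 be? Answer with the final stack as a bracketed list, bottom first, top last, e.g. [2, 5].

(re-executing from step 3 with the substitution; state before step 3: [1])
3 | SWAP | [1]
4 | PUSH -49 | [1, -49]
5 | PUSH -43 | [1, -49, -43]

[1, -49, -43]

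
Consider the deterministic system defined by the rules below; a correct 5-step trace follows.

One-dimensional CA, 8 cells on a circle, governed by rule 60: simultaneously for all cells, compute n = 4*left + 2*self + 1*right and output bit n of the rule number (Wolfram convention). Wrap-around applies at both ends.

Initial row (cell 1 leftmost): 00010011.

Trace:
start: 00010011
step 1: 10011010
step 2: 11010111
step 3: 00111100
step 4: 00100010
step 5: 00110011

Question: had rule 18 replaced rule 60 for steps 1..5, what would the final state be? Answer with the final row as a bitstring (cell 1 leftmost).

00110000

(re-executing steps 1..5 under rule 18; state before step 1: 00010011)
step 1: 10101100
step 2: 00000011
step 3: 10000100
step 4: 01001011
step 5: 00110000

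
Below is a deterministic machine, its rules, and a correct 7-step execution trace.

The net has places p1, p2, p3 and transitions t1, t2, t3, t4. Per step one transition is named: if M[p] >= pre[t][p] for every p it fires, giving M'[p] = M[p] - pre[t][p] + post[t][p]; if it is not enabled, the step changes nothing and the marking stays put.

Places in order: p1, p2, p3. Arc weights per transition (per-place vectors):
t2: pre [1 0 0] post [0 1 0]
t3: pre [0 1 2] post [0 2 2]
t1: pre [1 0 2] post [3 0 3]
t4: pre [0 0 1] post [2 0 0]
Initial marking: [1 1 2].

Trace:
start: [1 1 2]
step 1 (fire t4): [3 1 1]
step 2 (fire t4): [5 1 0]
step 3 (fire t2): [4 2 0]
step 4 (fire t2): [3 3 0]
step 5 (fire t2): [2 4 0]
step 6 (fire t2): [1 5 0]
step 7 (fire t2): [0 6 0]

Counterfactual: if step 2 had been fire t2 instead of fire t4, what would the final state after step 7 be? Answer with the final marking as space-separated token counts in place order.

0 4 1

(re-executing from step 2 with the substitution; state before step 2: [3 1 1])
step 2 (fire t2): [2 2 1]
step 3 (fire t2): [1 3 1]
step 4 (fire t2): [0 4 1]
step 5 (fire t2): [0 4 1]
step 6 (fire t2): [0 4 1]
step 7 (fire t2): [0 4 1]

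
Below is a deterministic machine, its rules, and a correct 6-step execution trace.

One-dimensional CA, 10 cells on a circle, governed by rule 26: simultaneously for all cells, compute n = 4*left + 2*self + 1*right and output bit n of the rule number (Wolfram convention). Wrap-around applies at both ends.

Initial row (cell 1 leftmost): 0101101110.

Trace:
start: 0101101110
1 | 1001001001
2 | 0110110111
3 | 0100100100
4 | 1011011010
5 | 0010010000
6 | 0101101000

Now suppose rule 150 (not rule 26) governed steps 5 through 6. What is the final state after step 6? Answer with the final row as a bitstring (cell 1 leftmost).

1100000110

(re-executing steps 5..6 under rule 150; state before step 5: 1011011010)
5 | 1000000010
6 | 1100000110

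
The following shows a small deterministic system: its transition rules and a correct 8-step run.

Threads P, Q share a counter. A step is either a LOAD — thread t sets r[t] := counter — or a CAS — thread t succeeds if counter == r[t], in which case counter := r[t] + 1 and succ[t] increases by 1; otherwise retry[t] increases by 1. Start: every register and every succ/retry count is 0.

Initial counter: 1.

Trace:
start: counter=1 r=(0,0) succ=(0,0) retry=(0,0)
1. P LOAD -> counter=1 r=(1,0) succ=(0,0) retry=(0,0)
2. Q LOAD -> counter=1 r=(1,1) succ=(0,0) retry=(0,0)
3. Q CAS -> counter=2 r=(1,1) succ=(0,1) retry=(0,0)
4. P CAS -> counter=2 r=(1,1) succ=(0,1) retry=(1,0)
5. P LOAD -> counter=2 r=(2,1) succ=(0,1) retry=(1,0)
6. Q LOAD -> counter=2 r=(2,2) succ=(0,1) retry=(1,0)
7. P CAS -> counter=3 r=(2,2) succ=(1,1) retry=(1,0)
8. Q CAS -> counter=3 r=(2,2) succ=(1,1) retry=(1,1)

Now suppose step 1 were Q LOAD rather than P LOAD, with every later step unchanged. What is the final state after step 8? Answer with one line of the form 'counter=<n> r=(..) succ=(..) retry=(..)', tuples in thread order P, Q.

(re-executing from step 1 with the substitution; state before step 1: counter=1 r=(0,0) succ=(0,0) retry=(0,0))
1. Q LOAD -> counter=1 r=(0,1) succ=(0,0) retry=(0,0)
2. Q LOAD -> counter=1 r=(0,1) succ=(0,0) retry=(0,0)
3. Q CAS -> counter=2 r=(0,1) succ=(0,1) retry=(0,0)
4. P CAS -> counter=2 r=(0,1) succ=(0,1) retry=(1,0)
5. P LOAD -> counter=2 r=(2,1) succ=(0,1) retry=(1,0)
6. Q LOAD -> counter=2 r=(2,2) succ=(0,1) retry=(1,0)
7. P CAS -> counter=3 r=(2,2) succ=(1,1) retry=(1,0)
8. Q CAS -> counter=3 r=(2,2) succ=(1,1) retry=(1,1)

counter=3 r=(2,2) succ=(1,1) retry=(1,1)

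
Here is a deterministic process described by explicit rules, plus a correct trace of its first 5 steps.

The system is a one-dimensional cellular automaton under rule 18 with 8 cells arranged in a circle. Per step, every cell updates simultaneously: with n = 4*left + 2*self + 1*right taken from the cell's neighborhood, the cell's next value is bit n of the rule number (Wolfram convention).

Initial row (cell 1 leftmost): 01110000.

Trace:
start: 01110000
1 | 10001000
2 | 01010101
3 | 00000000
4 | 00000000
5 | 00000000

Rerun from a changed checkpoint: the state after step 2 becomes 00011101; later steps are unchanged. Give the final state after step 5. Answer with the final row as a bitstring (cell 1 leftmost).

10101010

state after step 2 := 00011101
3 | 10100000
4 | 00010001
5 | 10101010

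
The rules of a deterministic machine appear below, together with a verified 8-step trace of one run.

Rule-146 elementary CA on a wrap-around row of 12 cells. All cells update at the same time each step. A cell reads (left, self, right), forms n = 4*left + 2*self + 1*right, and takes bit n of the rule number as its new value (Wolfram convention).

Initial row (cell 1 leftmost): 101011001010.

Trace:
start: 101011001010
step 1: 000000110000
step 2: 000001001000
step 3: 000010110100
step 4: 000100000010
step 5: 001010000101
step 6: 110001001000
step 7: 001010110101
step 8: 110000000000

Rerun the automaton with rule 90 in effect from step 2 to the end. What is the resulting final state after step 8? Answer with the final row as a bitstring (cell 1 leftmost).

000111111110

(re-executing steps 2..8 under rule 90; state before step 2: 000000110000)
step 2: 000001111000
step 3: 000011001100
step 4: 000111111110
step 5: 001100000011
step 6: 111110000111
step 7: 000011001100
step 8: 000111111110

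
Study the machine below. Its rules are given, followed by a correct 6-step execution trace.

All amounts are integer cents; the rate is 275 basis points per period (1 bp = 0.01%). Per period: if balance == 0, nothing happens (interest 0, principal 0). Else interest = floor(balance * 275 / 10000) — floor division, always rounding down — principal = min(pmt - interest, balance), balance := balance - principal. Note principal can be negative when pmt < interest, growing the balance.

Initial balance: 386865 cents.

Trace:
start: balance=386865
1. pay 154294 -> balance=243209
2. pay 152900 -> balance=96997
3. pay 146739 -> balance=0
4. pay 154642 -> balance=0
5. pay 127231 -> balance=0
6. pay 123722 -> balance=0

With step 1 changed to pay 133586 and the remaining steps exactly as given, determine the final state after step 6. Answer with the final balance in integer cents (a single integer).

0

(re-executing from step 1 with the substitution; state before step 1: balance=386865)
1. pay 133586 -> balance=263917
2. pay 152900 -> balance=118274
3. pay 146739 -> balance=0
4. pay 154642 -> balance=0
5. pay 127231 -> balance=0
6. pay 123722 -> balance=0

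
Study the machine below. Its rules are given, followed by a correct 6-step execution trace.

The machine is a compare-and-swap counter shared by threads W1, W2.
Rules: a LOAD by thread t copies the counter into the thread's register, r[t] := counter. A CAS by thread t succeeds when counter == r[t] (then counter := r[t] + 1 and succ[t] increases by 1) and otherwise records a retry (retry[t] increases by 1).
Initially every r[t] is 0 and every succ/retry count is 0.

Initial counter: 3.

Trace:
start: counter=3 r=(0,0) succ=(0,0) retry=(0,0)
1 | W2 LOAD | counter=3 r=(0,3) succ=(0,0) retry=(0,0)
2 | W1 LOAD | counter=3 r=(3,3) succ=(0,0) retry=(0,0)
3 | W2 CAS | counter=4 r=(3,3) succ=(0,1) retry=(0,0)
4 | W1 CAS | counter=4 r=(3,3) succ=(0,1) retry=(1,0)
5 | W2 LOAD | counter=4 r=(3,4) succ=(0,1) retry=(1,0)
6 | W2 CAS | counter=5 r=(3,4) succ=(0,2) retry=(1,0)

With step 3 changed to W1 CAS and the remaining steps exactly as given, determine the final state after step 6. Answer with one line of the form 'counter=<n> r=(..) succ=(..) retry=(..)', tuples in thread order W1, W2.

counter=5 r=(3,4) succ=(1,1) retry=(1,0)

(re-executing from step 3 with the substitution; state before step 3: counter=3 r=(3,3) succ=(0,0) retry=(0,0))
3 | W1 CAS | counter=4 r=(3,3) succ=(1,0) retry=(0,0)
4 | W1 CAS | counter=4 r=(3,3) succ=(1,0) retry=(1,0)
5 | W2 LOAD | counter=4 r=(3,4) succ=(1,0) retry=(1,0)
6 | W2 CAS | counter=5 r=(3,4) succ=(1,1) retry=(1,0)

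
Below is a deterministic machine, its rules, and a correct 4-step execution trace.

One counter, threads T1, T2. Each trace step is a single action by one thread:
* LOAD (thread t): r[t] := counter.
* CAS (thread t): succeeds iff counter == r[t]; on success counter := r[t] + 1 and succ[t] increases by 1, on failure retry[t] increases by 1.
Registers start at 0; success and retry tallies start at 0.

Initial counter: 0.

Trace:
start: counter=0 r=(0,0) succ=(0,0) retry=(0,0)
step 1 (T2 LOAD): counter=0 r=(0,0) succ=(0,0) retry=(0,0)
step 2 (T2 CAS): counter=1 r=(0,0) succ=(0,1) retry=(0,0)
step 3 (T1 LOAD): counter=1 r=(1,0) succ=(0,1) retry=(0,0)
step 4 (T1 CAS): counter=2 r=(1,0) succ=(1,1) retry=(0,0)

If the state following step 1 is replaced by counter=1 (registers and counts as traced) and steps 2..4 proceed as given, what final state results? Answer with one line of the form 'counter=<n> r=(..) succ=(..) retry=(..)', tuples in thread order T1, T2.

counter=2 r=(1,0) succ=(1,0) retry=(0,1)

state after step 1 := counter=1 r=(0,0) succ=(0,0) retry=(0,0)
step 2 (T2 CAS): counter=1 r=(0,0) succ=(0,0) retry=(0,1)
step 3 (T1 LOAD): counter=1 r=(1,0) succ=(0,0) retry=(0,1)
step 4 (T1 CAS): counter=2 r=(1,0) succ=(1,0) retry=(0,1)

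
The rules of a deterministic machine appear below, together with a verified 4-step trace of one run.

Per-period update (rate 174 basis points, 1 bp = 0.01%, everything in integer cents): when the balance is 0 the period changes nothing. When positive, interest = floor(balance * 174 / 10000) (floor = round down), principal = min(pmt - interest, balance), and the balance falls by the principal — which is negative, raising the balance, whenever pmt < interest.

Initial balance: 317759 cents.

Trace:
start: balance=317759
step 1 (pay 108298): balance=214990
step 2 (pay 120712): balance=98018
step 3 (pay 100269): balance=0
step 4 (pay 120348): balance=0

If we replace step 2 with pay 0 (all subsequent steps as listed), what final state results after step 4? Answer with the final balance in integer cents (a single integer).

(re-executing from step 2 with the substitution; state before step 2: balance=214990)
step 2 (pay 0): balance=218730
step 3 (pay 100269): balance=122266
step 4 (pay 120348): balance=4045

4045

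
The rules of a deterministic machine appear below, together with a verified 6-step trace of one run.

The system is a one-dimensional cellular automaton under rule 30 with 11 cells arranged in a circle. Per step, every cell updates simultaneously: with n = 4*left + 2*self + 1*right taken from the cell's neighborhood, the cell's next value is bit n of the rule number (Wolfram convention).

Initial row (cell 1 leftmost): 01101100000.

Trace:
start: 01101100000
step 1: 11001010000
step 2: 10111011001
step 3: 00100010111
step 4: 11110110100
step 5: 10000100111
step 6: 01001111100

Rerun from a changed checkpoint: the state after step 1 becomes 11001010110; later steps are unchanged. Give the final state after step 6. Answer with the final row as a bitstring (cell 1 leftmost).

11011111101

state after step 1 := 11001010110
step 2: 10111010100
step 3: 10100010111
step 4: 00110110100
step 5: 01100100110
step 6: 11011111101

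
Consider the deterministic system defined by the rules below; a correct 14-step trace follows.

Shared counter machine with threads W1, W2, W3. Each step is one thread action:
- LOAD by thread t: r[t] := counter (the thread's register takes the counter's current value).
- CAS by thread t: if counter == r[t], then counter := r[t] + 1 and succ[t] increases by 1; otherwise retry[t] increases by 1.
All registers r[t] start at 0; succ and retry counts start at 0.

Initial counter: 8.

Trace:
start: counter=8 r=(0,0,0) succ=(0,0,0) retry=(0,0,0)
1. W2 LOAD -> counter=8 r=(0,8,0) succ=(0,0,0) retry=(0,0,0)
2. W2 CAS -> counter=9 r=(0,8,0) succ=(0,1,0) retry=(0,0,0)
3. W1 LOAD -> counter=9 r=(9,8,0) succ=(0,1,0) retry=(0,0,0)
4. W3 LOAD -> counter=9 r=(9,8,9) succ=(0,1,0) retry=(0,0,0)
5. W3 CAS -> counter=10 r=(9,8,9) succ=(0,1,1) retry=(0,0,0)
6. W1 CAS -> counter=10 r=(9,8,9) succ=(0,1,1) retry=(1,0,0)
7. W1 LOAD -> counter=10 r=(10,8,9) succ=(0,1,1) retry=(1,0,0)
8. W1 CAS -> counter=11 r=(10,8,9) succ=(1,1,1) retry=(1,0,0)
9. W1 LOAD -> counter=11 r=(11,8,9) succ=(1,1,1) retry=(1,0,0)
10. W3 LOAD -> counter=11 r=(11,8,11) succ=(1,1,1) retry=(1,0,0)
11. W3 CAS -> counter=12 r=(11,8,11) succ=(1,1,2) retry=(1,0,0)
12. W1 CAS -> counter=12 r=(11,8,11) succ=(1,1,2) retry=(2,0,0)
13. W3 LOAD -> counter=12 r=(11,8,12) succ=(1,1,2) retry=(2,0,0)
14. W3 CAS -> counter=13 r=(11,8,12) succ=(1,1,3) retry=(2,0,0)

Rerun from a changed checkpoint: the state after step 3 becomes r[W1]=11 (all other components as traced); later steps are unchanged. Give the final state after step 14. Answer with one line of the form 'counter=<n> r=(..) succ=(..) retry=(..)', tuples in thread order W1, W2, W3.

state after step 3 := counter=9 r=(11,8,0) succ=(0,1,0) retry=(0,0,0)
4. W3 LOAD -> counter=9 r=(11,8,9) succ=(0,1,0) retry=(0,0,0)
5. W3 CAS -> counter=10 r=(11,8,9) succ=(0,1,1) retry=(0,0,0)
6. W1 CAS -> counter=10 r=(11,8,9) succ=(0,1,1) retry=(1,0,0)
7. W1 LOAD -> counter=10 r=(10,8,9) succ=(0,1,1) retry=(1,0,0)
8. W1 CAS -> counter=11 r=(10,8,9) succ=(1,1,1) retry=(1,0,0)
9. W1 LOAD -> counter=11 r=(11,8,9) succ=(1,1,1) retry=(1,0,0)
10. W3 LOAD -> counter=11 r=(11,8,11) succ=(1,1,1) retry=(1,0,0)
11. W3 CAS -> counter=12 r=(11,8,11) succ=(1,1,2) retry=(1,0,0)
12. W1 CAS -> counter=12 r=(11,8,11) succ=(1,1,2) retry=(2,0,0)
13. W3 LOAD -> counter=12 r=(11,8,12) succ=(1,1,2) retry=(2,0,0)
14. W3 CAS -> counter=13 r=(11,8,12) succ=(1,1,3) retry=(2,0,0)

counter=13 r=(11,8,12) succ=(1,1,3) retry=(2,0,0)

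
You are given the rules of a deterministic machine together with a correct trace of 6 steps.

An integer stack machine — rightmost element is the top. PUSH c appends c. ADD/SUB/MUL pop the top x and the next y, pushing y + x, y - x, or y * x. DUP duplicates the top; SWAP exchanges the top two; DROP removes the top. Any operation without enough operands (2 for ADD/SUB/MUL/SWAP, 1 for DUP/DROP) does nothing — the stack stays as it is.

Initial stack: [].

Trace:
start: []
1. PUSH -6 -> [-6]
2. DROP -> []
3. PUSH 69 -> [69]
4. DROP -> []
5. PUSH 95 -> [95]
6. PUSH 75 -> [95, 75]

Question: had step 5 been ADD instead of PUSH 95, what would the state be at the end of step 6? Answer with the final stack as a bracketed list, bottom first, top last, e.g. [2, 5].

[75]

(re-executing from step 5 with the substitution; state before step 5: [])
5. ADD -> []
6. PUSH 75 -> [75]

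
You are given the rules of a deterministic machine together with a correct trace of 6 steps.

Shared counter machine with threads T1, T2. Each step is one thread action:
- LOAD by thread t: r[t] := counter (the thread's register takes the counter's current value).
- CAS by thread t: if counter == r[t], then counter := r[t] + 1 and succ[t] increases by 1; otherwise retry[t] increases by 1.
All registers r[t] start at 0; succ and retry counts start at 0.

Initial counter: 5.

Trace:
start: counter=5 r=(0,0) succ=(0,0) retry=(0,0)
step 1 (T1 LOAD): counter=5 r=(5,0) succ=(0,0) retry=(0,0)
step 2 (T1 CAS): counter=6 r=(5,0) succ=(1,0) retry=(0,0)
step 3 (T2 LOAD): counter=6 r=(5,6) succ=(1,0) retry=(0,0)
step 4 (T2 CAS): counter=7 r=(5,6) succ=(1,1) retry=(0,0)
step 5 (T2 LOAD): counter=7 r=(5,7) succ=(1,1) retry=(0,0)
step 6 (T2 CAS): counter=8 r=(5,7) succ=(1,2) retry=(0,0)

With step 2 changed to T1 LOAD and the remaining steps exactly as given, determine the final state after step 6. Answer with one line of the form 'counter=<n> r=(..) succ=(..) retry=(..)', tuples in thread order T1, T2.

(re-executing from step 2 with the substitution; state before step 2: counter=5 r=(5,0) succ=(0,0) retry=(0,0))
step 2 (T1 LOAD): counter=5 r=(5,0) succ=(0,0) retry=(0,0)
step 3 (T2 LOAD): counter=5 r=(5,5) succ=(0,0) retry=(0,0)
step 4 (T2 CAS): counter=6 r=(5,5) succ=(0,1) retry=(0,0)
step 5 (T2 LOAD): counter=6 r=(5,6) succ=(0,1) retry=(0,0)
step 6 (T2 CAS): counter=7 r=(5,6) succ=(0,2) retry=(0,0)

counter=7 r=(5,6) succ=(0,2) retry=(0,0)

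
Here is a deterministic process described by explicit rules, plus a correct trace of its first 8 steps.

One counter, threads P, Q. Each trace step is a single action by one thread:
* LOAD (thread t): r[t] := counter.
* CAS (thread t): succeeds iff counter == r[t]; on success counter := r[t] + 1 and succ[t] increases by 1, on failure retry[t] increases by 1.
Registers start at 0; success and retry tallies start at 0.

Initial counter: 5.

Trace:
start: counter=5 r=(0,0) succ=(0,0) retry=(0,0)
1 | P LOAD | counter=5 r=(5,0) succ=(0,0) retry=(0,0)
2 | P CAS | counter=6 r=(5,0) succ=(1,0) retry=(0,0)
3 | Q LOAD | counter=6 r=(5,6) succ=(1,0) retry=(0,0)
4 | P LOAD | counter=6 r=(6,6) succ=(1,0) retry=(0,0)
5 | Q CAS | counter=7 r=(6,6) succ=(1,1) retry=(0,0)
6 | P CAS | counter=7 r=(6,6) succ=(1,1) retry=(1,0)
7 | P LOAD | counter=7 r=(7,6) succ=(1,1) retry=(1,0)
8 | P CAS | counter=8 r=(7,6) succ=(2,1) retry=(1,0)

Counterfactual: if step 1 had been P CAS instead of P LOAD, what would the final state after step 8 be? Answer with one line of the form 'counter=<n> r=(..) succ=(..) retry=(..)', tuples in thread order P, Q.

(re-executing from step 1 with the substitution; state before step 1: counter=5 r=(0,0) succ=(0,0) retry=(0,0))
1 | P CAS | counter=5 r=(0,0) succ=(0,0) retry=(1,0)
2 | P CAS | counter=5 r=(0,0) succ=(0,0) retry=(2,0)
3 | Q LOAD | counter=5 r=(0,5) succ=(0,0) retry=(2,0)
4 | P LOAD | counter=5 r=(5,5) succ=(0,0) retry=(2,0)
5 | Q CAS | counter=6 r=(5,5) succ=(0,1) retry=(2,0)
6 | P CAS | counter=6 r=(5,5) succ=(0,1) retry=(3,0)
7 | P LOAD | counter=6 r=(6,5) succ=(0,1) retry=(3,0)
8 | P CAS | counter=7 r=(6,5) succ=(1,1) retry=(3,0)

counter=7 r=(6,5) succ=(1,1) retry=(3,0)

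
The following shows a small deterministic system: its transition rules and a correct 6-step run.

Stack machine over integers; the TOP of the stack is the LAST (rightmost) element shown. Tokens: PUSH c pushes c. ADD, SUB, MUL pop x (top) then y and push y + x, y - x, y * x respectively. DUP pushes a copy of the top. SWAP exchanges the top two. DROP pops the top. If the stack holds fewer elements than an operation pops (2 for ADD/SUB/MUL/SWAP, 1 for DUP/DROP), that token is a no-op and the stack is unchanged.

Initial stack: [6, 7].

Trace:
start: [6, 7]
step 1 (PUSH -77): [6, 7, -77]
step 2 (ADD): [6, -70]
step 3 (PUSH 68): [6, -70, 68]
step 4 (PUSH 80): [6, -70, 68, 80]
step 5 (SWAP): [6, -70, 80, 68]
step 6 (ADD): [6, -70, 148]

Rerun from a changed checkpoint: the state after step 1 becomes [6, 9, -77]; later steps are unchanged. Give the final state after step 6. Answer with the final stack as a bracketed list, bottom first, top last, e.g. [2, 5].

state after step 1 := [6, 9, -77]
step 2 (ADD): [6, -68]
step 3 (PUSH 68): [6, -68, 68]
step 4 (PUSH 80): [6, -68, 68, 80]
step 5 (SWAP): [6, -68, 80, 68]
step 6 (ADD): [6, -68, 148]

[6, -68, 148]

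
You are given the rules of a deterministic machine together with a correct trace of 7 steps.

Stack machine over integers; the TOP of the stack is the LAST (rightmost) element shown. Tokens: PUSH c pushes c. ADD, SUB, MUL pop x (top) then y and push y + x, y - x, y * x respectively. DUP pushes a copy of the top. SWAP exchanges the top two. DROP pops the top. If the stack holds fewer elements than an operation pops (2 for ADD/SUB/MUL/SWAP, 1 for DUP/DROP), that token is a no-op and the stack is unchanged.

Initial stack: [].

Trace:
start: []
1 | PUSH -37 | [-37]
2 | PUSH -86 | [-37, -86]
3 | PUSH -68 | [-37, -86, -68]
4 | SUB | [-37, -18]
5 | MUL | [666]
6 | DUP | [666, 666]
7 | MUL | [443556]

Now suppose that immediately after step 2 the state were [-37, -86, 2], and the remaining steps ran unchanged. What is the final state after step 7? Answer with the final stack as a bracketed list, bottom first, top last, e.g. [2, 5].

[-37, 36240400]

state after step 2 := [-37, -86, 2]
3 | PUSH -68 | [-37, -86, 2, -68]
4 | SUB | [-37, -86, 70]
5 | MUL | [-37, -6020]
6 | DUP | [-37, -6020, -6020]
7 | MUL | [-37, 36240400]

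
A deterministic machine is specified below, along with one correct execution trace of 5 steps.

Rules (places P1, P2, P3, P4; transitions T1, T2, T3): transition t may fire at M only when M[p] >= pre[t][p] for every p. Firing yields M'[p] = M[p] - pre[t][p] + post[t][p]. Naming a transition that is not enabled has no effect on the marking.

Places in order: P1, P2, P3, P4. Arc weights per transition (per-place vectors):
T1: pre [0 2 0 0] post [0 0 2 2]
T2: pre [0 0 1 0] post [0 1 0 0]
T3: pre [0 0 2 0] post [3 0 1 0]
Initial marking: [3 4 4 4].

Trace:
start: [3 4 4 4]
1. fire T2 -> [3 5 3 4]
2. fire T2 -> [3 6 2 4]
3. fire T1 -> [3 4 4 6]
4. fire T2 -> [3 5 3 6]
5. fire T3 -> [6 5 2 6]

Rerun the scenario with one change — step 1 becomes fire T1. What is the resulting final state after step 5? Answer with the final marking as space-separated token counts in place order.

6 2 5 8

(re-executing from step 1 with the substitution; state before step 1: [3 4 4 4])
1. fire T1 -> [3 2 6 6]
2. fire T2 -> [3 3 5 6]
3. fire T1 -> [3 1 7 8]
4. fire T2 -> [3 2 6 8]
5. fire T3 -> [6 2 5 8]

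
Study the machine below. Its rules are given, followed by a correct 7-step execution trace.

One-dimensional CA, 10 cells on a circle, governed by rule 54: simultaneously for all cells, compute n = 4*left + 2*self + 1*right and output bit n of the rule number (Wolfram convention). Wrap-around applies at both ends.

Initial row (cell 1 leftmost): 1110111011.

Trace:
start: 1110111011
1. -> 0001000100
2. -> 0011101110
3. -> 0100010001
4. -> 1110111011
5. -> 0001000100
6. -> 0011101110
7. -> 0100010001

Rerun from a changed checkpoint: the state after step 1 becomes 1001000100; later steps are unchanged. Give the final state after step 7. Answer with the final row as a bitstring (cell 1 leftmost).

0100010001

state after step 1 := 1001000100
2. -> 1111101111
3. -> 0000010000
4. -> 0000111000
5. -> 0001000100
6. -> 0011101110
7. -> 0100010001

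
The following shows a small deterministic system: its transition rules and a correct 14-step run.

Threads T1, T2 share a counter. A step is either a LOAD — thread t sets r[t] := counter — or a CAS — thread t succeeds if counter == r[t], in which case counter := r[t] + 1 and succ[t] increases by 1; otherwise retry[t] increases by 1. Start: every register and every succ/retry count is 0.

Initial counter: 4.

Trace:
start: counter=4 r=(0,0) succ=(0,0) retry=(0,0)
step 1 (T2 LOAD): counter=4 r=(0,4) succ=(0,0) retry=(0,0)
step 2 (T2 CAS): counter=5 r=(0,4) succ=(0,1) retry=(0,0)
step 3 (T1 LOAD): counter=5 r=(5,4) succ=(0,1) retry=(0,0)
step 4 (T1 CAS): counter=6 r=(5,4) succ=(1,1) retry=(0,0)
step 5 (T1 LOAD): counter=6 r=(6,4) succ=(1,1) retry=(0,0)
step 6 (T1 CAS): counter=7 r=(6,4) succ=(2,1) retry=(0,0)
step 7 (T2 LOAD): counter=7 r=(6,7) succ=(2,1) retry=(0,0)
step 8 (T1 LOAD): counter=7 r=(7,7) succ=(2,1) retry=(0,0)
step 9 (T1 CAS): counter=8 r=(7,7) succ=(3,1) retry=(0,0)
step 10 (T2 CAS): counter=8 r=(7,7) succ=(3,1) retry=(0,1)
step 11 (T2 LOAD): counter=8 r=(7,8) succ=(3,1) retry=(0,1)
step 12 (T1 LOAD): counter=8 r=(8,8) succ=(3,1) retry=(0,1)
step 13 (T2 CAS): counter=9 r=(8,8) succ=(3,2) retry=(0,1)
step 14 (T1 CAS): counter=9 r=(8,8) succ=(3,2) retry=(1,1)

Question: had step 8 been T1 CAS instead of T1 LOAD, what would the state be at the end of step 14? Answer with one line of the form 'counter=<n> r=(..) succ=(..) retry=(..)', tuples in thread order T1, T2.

(re-executing from step 8 with the substitution; state before step 8: counter=7 r=(6,7) succ=(2,1) retry=(0,0))
step 8 (T1 CAS): counter=7 r=(6,7) succ=(2,1) retry=(1,0)
step 9 (T1 CAS): counter=7 r=(6,7) succ=(2,1) retry=(2,0)
step 10 (T2 CAS): counter=8 r=(6,7) succ=(2,2) retry=(2,0)
step 11 (T2 LOAD): counter=8 r=(6,8) succ=(2,2) retry=(2,0)
step 12 (T1 LOAD): counter=8 r=(8,8) succ=(2,2) retry=(2,0)
step 13 (T2 CAS): counter=9 r=(8,8) succ=(2,3) retry=(2,0)
step 14 (T1 CAS): counter=9 r=(8,8) succ=(2,3) retry=(3,0)

counter=9 r=(8,8) succ=(2,3) retry=(3,0)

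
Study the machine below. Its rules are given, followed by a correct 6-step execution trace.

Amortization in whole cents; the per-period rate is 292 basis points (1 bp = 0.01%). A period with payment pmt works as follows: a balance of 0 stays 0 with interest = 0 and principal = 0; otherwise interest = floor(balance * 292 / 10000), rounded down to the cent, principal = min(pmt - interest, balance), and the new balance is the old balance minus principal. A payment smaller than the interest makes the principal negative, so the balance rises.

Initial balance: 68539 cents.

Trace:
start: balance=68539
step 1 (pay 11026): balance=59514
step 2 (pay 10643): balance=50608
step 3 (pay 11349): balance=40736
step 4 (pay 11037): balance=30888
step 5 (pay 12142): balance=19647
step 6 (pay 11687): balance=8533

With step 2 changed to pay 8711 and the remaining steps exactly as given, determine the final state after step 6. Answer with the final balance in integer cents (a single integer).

10702

(re-executing from step 2 with the substitution; state before step 2: balance=59514)
step 2 (pay 8711): balance=52540
step 3 (pay 11349): balance=42725
step 4 (pay 11037): balance=32935
step 5 (pay 12142): balance=21754
step 6 (pay 11687): balance=10702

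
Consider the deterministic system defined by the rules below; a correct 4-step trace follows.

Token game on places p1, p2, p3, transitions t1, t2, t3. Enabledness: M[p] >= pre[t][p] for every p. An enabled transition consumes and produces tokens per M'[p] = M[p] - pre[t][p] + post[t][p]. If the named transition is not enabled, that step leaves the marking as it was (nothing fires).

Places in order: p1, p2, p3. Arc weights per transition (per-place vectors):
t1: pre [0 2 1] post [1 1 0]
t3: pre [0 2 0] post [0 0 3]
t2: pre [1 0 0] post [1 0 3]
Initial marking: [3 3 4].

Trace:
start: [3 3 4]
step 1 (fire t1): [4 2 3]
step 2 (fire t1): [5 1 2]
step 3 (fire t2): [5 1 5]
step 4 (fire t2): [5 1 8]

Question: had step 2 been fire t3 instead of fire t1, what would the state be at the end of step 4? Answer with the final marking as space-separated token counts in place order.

4 0 12

(re-executing from step 2 with the substitution; state before step 2: [4 2 3])
step 2 (fire t3): [4 0 6]
step 3 (fire t2): [4 0 9]
step 4 (fire t2): [4 0 12]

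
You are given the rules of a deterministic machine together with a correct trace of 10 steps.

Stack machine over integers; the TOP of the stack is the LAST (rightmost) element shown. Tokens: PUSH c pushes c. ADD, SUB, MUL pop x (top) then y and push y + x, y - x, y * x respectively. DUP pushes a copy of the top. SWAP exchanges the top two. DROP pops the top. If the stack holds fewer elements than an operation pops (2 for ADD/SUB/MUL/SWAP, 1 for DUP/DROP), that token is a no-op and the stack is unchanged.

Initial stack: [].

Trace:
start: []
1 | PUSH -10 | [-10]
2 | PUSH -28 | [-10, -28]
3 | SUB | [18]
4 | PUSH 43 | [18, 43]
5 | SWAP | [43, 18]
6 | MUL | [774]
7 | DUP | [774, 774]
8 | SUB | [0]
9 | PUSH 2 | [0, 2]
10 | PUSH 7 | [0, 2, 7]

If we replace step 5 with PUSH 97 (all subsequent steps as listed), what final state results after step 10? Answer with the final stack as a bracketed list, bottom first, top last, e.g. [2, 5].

(re-executing from step 5 with the substitution; state before step 5: [18, 43])
5 | PUSH 97 | [18, 43, 97]
6 | MUL | [18, 4171]
7 | DUP | [18, 4171, 4171]
8 | SUB | [18, 0]
9 | PUSH 2 | [18, 0, 2]
10 | PUSH 7 | [18, 0, 2, 7]

[18, 0, 2, 7]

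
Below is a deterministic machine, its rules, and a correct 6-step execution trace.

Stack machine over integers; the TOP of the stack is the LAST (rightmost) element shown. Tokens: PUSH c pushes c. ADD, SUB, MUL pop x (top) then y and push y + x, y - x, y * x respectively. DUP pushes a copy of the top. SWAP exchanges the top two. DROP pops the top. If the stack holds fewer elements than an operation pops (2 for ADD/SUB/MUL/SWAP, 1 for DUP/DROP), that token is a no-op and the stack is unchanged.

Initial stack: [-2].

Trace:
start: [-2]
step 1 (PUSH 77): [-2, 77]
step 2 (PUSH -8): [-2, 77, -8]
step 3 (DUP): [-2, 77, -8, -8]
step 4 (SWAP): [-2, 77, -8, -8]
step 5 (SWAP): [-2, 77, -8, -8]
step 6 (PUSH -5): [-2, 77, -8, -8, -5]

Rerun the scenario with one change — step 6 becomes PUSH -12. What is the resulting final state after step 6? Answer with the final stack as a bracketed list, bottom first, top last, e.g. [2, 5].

(re-executing from step 6 with the substitution; state before step 6: [-2, 77, -8, -8])
step 6 (PUSH -12): [-2, 77, -8, -8, -12]

[-2, 77, -8, -8, -12]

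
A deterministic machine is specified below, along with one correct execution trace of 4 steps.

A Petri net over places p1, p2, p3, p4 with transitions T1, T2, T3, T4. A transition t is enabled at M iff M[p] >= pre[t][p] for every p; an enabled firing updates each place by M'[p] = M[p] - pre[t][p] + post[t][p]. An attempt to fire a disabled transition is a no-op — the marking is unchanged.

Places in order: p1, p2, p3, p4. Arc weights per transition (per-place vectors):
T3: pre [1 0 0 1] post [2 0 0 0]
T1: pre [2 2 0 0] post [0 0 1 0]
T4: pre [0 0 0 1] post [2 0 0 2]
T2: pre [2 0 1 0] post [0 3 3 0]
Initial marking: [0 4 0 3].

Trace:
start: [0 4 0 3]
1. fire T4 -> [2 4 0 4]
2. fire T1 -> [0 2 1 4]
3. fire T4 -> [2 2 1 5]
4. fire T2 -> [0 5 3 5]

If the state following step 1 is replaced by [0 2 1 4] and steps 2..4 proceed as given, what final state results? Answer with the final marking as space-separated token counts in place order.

state after step 1 := [0 2 1 4]
2. fire T1 -> [0 2 1 4]
3. fire T4 -> [2 2 1 5]
4. fire T2 -> [0 5 3 5]

0 5 3 5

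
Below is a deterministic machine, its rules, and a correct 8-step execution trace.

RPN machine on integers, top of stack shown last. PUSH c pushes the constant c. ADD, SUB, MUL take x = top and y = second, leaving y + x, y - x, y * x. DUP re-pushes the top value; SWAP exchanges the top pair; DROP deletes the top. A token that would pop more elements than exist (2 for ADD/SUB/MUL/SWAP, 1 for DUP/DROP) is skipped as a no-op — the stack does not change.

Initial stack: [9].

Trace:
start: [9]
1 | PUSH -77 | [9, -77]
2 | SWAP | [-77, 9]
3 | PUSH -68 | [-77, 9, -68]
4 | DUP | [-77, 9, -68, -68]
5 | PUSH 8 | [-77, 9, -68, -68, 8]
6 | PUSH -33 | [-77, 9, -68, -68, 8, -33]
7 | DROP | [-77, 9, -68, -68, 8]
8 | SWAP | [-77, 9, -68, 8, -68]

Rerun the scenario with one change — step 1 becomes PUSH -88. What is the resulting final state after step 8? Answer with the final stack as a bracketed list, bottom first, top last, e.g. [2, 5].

[-88, 9, -68, 8, -68]

(re-executing from step 1 with the substitution; state before step 1: [9])
1 | PUSH -88 | [9, -88]
2 | SWAP | [-88, 9]
3 | PUSH -68 | [-88, 9, -68]
4 | DUP | [-88, 9, -68, -68]
5 | PUSH 8 | [-88, 9, -68, -68, 8]
6 | PUSH -33 | [-88, 9, -68, -68, 8, -33]
7 | DROP | [-88, 9, -68, -68, 8]
8 | SWAP | [-88, 9, -68, 8, -68]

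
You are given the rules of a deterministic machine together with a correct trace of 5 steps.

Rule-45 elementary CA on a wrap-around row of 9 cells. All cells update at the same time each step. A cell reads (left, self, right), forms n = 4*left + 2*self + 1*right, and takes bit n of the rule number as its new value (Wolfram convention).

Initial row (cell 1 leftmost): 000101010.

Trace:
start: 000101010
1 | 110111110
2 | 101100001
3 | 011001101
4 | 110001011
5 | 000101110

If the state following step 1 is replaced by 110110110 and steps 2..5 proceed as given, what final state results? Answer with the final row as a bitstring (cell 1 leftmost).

state after step 1 := 110110110
2 | 101101101
3 | 011011011
4 | 110110110
5 | 101101101

101101101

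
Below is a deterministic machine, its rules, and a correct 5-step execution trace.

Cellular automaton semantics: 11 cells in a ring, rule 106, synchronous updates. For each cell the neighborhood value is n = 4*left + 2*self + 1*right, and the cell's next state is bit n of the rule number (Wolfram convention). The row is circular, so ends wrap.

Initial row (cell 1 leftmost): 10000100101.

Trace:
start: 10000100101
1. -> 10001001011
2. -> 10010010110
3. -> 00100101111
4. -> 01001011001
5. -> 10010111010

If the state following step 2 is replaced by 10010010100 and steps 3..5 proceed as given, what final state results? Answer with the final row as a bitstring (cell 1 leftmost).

state after step 2 := 10010010100
3. -> 00100101001
4. -> 01001010010
5. -> 10010100100

10010100100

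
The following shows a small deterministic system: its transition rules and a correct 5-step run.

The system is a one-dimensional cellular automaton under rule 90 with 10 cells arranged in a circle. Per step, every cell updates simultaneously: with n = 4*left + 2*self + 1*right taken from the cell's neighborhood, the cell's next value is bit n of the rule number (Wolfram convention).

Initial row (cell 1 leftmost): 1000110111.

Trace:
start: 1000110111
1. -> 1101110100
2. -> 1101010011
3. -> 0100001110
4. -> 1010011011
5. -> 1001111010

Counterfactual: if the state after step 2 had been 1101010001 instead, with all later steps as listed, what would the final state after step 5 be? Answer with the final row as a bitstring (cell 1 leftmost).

state after step 2 := 1101010001
3. -> 0100001011
4. -> 0010010011
5. -> 1101101111

1101101111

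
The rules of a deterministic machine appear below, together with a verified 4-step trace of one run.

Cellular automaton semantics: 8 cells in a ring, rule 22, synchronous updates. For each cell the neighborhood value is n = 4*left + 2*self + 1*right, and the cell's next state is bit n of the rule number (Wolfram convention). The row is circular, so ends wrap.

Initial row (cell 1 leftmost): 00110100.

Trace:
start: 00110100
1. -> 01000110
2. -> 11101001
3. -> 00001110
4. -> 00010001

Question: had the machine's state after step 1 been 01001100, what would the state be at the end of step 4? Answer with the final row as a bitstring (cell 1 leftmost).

state after step 1 := 01001100
2. -> 11110010
3. -> 00001110
4. -> 00010001

00010001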